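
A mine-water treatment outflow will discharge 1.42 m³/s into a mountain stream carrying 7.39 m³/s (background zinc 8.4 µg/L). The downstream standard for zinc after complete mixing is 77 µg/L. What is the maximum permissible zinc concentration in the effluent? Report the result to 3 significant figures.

At the limit, (Qr·Cr + Qe·Cₑ)/(Qr + Qe) = 77:
Cₑ = (8.810·77 − 7.390·8.400) / 1.420 = 434.0 µg/L.

434 µg/L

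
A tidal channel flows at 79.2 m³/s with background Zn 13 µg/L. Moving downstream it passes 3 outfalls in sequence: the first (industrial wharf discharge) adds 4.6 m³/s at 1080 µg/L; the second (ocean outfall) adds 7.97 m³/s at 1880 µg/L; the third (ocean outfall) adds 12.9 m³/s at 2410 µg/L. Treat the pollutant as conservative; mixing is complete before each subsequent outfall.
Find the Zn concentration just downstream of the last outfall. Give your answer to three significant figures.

Below outfall 1: Q → 83.80 m³/s, C = (79.20·13.00 + 4.600·1080)/83.80 = 71.57 µg/L.
Below outfall 2: Q → 91.77 m³/s, C = (83.80·71.57 + 7.970·1880)/91.77 = 228.6 µg/L.
Below outfall 3: Q → 104.7 m³/s, C = (91.77·228.6 + 12.90·2410)/104.7 = 497.5 µg/L.

497 µg/L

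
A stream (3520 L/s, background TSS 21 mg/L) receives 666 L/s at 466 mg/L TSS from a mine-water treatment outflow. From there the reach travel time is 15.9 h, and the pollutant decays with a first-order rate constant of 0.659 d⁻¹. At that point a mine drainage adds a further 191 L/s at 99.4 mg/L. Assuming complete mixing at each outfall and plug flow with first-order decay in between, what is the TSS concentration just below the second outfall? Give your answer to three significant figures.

61.1 mg/L

Flow-weighted average: C = (3520·21.00 + 666.0·466.0) / 4186 = 384300/4186 = 91.80 mg/L; combined flow 4186 L/s.
Applying C = C₀e^(−kt): 91.80 × 0.6462 = 59.32 mg/L.
At the second outfall, C = (4186·59.32 + 191.0·99.40) / (4186 + 191.0) = 61.07 mg/L.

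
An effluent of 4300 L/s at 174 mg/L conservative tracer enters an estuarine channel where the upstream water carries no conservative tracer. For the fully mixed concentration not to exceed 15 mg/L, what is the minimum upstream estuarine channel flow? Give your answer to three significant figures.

45600 L/s

Set C_mix = 15: (Q·0 + 4300·174.0) / (Q + 4300) = 15
→ Q = 4300·(174.0 − 15)/(15 − 0) = 45580 L/s.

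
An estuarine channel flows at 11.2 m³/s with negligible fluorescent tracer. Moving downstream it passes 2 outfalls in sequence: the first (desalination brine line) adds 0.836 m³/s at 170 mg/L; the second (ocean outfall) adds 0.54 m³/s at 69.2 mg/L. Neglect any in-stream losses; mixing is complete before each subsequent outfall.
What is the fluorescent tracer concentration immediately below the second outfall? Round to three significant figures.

14.3 mg/L

Below outfall 1: Q → 12.04 m³/s, C = (11.20·0 + 0.8360·170.0)/12.04 = 11.81 mg/L.
Below outfall 2: Q → 12.58 m³/s, C = (12.04·11.81 + 0.5400·69.20)/12.58 = 14.27 mg/L.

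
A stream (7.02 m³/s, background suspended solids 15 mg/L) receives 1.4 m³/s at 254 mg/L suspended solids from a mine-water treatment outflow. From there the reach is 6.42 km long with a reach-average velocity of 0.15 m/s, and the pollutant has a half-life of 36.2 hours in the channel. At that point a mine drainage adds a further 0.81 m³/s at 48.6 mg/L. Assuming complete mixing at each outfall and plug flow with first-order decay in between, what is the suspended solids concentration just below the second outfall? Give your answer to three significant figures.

Mixed concentration C = ΣQC/ΣQ = (7.020·15.00 + 1.400·254.0) / 8.420 = 460.9/8.420 = 54.74 mg/L; combined flow 8.420 m³/s.
Travel time t = 6.42·1000 / 0.15 = 42800 s = 11.89 h.
Half-life 36.2 h → k = ln 2 / 36.2 = 0.01915 h⁻¹ = 0.4595 d⁻¹.
First-order decay: C = 54.74·exp(−k·t) = 54.74·0.7964 = 43.59 mg/L.
At the second outfall, C = (8.420·43.59 + 0.8100·48.60) / (8.420 + 0.8100) = 44.03 mg/L.

44.0 mg/L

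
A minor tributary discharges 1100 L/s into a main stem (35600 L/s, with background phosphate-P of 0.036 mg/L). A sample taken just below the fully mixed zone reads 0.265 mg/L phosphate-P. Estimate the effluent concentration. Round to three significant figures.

Mass balance: 35600·0.03600 + 1100·Cₑ = 36700·0.2650
→ Cₑ = (36700·0.2650 − 35600·0.03600) / 1100 = 7.676 mg/L.

7.68 mg/L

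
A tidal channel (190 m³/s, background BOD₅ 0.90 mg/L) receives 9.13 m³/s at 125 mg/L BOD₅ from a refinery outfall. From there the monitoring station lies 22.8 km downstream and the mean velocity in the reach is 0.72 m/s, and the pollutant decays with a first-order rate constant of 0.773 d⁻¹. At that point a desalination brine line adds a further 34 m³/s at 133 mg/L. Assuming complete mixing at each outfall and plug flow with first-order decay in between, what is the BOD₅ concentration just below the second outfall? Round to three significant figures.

23.6 mg/L

After mixing, C = (190.0·0.9000 + 9.130·125.0) / 199.1 = 1312/199.1 = 6.590 mg/L; combined flow 199.1 m³/s.
Travel time t = 22.8·1000 / 0.72 = 31670 s = 8.796 h.
Decay over the reach: 6.590·exp(−kt) = 6.590·0.7533 = 4.964 mg/L.
At the second outfall, C = (199.1·4.964 + 34.00·133.0) / (199.1 + 34.00) = 23.64 mg/L.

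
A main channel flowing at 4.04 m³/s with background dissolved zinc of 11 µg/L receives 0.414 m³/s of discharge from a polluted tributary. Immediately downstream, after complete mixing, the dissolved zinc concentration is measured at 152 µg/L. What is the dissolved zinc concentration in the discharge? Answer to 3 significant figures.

Mass balance: 4.040·11.00 + 0.4140·Cₑ = 4.454·152.0
→ Cₑ = (4.454·152.0 − 4.040·11.00) / 0.4140 = 1528 µg/L.

1530 µg/L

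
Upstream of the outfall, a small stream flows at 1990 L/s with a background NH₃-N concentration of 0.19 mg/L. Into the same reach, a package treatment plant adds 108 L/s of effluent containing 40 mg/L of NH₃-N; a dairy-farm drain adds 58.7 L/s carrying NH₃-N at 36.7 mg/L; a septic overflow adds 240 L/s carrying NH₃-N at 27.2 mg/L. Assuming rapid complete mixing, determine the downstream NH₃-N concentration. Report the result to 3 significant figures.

5.58 mg/L

After mixing, C = (1990·0.1900 + 108.0·40.00 + 58.70·36.70 + 240.0·27.20) / 2397 = 13380/2397 = 5.583 mg/L.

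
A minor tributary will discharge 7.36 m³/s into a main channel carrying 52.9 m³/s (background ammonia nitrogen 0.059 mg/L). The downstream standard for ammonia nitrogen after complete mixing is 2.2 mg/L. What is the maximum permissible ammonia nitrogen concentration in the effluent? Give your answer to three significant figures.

17.6 mg/L

At the limit, (Qr·Cr + Qe·Cₑ)/(Qr + Qe) = 2.2:
Cₑ = (60.26·2.2 − 52.90·0.05900) / 7.360 = 17.59 mg/L.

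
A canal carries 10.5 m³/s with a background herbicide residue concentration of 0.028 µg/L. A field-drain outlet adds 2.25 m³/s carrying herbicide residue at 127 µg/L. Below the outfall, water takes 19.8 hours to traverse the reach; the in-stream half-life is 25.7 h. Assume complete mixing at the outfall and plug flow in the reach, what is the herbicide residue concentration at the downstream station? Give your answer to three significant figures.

13.2 µg/L

Conservation of mass: C = (10.50·0.02800 + 2.250·127.0) / 12.75 = 286.0/12.75 = 22.43 µg/L.
Half-life 25.7 h → k = ln 2 / 25.7 = 0.02697 h⁻¹ = 0.6473 d⁻¹.
Decay over the reach: 22.43·exp(−kt) = 22.43·0.5862 = 13.15 µg/L.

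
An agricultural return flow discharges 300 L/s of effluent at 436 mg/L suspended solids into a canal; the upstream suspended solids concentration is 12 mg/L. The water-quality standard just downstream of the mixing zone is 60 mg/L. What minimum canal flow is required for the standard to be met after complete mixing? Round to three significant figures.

Set C_mix = 60: (Q·12.00 + 300.0·436.0) / (Q + 300.0) = 60
→ Q = 300.0·(436.0 − 60)/(60 − 12.00) = 2350 L/s.

2350 L/s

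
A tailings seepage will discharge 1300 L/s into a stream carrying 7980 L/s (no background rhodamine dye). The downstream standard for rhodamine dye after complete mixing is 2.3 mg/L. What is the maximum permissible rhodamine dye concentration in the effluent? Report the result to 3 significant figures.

16.4 mg/L

At the limit, (Qr·Cr + Qe·Cₑ)/(Qr + Qe) = 2.3:
Cₑ = (9280·2.3 − 7980·0) / 1300 = 16.42 mg/L.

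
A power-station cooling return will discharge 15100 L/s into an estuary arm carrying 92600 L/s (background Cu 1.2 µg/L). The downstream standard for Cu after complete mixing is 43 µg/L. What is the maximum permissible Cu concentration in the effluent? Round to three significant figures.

299 µg/L

At the limit, (Qr·Cr + Qe·Cₑ)/(Qr + Qe) = 43:
Cₑ = (107700·43 − 92600·1.200) / 15100 = 299.3 µg/L.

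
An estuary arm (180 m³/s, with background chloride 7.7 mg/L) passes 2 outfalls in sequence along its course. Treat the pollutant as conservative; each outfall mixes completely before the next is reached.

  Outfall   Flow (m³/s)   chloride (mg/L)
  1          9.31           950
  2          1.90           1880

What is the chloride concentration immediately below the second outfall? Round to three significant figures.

72.2 mg/L

Outfall 1: combined Q = 189.3 m³/s; C = (180.0·7.700 + 9.310·950.0)/189.3 = 54.04 mg/L.
Outfall 2: combined Q = 191.2 m³/s; C = (189.3·54.04 + 1.900·1880)/191.2 = 72.19 mg/L.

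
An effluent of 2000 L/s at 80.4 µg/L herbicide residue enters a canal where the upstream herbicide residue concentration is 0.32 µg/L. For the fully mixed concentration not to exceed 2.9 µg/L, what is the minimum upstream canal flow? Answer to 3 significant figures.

Set C_mix = 2.9: (Q·0.3200 + 2000·80.40) / (Q + 2000) = 2.9
→ Q = 2000·(80.40 − 2.9)/(2.9 − 0.3200) = 60080 L/s.

60100 L/s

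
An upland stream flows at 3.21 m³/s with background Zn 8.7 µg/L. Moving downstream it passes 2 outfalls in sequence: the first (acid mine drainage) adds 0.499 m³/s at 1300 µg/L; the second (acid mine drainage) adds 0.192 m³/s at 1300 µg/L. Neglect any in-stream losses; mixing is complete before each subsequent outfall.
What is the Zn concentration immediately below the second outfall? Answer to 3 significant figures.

237 µg/L

Outfall 1: combined Q = 3.709 m³/s; C = (3.210·8.700 + 0.4990·1300)/3.709 = 182.4 µg/L.
Outfall 2: combined Q = 3.901 m³/s; C = (3.709·182.4 + 0.1920·1300)/3.901 = 237.4 µg/L.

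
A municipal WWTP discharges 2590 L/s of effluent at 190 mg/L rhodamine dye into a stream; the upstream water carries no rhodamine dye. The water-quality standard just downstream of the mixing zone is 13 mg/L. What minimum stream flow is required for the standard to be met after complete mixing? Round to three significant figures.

35300 L/s

Set C_mix = 13: (Q·0 + 2590·190.0) / (Q + 2590) = 13
→ Q = 2590·(190.0 − 13)/(13 − 0) = 35260 L/s.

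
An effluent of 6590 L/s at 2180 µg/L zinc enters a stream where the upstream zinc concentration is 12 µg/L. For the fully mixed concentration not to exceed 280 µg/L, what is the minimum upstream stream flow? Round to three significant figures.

Set C_mix = 280: (Q·12.00 + 6590·2180) / (Q + 6590) = 280
→ Q = 6590·(2180 − 280)/(280 − 12.00) = 46720 L/s.

46700 L/s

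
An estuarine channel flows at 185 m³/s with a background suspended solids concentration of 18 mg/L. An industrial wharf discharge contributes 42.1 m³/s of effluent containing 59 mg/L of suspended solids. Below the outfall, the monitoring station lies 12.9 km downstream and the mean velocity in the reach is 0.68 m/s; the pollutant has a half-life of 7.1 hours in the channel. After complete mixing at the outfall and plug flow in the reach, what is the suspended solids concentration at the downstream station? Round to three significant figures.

15.3 mg/L

Mixed concentration C = ΣQC/ΣQ = (185.0·18.00 + 42.10·59.00) / 227.1 = 5814/227.1 = 25.60 mg/L.
Travel time t = 12.9·1000 / 0.68 = 18970 s = 5.270 h.
Half-life 7.1 h → k = ln 2 / 7.1 = 0.09763 h⁻¹ = 2.343 d⁻¹.
Applying C = C₀e^(−kt): 25.60 × 0.5978 = 15.30 mg/L.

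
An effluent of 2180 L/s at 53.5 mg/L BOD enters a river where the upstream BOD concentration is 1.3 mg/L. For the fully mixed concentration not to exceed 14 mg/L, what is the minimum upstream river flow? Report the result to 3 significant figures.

Set C_mix = 14: (Q·1.300 + 2180·53.50) / (Q + 2180) = 14
→ Q = 2180·(53.50 − 14)/(14 − 1.300) = 6780 L/s.

6780 L/s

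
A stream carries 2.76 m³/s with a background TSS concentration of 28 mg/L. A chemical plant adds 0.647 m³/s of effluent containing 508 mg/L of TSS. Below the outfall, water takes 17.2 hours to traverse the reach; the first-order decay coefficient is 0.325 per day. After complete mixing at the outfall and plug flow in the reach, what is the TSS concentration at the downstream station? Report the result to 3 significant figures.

94.4 mg/L

Mixed concentration C = ΣQC/ΣQ = (2.760·28.00 + 0.6470·508.0) / 3.407 = 406.0/3.407 = 119.2 mg/L.
After decay, C = 119.2 × e^(−kt) = 119.2 × 0.7922 = 94.40 mg/L.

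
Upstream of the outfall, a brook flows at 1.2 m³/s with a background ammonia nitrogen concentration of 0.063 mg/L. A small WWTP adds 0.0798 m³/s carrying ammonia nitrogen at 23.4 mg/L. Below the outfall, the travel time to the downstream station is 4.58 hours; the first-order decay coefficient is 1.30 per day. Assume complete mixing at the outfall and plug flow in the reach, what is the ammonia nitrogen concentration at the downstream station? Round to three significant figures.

1.18 mg/L

Conservation of mass: C = (1.200·0.06300 + 0.07980·23.40) / 1.280 = 1.943/1.280 = 1.518 mg/L.
Applying C = C₀e^(−kt): 1.518 × 0.7803 = 1.185 mg/L.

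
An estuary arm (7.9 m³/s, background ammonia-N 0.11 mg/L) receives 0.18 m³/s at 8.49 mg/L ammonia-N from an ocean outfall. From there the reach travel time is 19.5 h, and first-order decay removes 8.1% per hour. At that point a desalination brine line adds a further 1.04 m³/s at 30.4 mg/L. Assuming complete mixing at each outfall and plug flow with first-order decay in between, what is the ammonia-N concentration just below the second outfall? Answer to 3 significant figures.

Mass balance: C = (7.900·0.1100 + 0.1800·8.490) / 8.080 = 2.397/8.080 = 0.2967 mg/L; combined flow 8.080 m³/s.
8.1%/h lost → k = −ln(1 − 0.081) = 0.08447 h⁻¹.
First-order decay: C = 0.2967·exp(−k·t) = 0.2967·0.1926 = 0.05714 mg/L.
Second outfall: C = (8.080·0.05714 + 1.040·30.40)/9.120 = 3.517 mg/L.

3.52 mg/L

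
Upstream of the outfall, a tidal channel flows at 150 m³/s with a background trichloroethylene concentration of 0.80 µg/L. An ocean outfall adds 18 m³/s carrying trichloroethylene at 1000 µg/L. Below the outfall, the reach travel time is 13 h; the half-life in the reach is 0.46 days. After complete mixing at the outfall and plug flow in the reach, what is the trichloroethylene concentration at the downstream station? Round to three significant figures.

47.7 µg/L

Flow-weighted average: C = (150.0·0.8000 + 18.00·1000) / 168.0 = 18120/168.0 = 107.9 µg/L.
Half-life 0.46 d → k = ln 2 / 0.46 = 1.507 d⁻¹.
First-order decay: C = 107.9·exp(−k·t) = 107.9·0.4421 = 47.68 µg/L.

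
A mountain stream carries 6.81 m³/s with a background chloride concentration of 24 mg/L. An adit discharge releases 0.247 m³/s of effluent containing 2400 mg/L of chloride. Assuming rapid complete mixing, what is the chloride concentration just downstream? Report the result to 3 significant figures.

Mixed concentration C = ΣQC/ΣQ = (6.810·24.00 + 0.2470·2400) / 7.057 = 756.2/7.057 = 107.2 mg/L.

107 mg/L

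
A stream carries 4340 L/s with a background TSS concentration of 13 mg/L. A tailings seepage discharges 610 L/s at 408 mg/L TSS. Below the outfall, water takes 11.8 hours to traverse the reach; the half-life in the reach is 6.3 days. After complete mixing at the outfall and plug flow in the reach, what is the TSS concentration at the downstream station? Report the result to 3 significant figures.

Flow-weighted average: C = (4340·13.00 + 610.0·408.0) / 4950 = 305300/4950 = 61.68 mg/L.
Half-life 6.3 d → k = ln 2 / 6.3 = 0.1100 d⁻¹.
Applying C = C₀e^(−kt): 61.68 × 0.9473 = 58.43 mg/L.

58.4 mg/L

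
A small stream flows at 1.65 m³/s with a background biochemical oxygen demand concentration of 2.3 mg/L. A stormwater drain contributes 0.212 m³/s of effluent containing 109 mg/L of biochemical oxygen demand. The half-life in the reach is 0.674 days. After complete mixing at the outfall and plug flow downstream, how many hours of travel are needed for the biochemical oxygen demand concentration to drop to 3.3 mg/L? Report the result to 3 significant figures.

Flow-weighted average: C = (1.650·2.300 + 0.2120·109.0) / 1.862 = 26.90/1.862 = 14.45 mg/L.
Half-life 0.674 d → k = ln 2 / 0.674 = 1.028 d⁻¹.
14.45·exp(−k·t) = 3.3 → t = ln(14.45/3.3)/k = 124100 s = 34.46 h.

34.5 h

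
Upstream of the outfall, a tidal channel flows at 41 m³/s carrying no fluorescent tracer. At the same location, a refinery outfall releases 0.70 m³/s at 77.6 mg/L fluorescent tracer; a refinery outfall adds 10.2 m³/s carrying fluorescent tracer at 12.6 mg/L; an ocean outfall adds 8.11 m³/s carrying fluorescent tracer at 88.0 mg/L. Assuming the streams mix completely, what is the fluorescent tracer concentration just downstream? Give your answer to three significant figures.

After mixing, C = (41.00·0 + 0.7000·77.60 + 10.20·12.60 + 8.110·88.00) / 60.01 = 896.5/60.01 = 14.94 mg/L.

14.9 mg/L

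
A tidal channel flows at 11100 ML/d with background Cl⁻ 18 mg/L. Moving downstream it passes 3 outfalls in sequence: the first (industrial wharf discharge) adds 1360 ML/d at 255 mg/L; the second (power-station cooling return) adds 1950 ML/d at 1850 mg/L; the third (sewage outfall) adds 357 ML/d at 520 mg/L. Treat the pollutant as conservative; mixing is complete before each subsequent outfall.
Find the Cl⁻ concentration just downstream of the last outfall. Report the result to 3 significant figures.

Outfall 1: combined Q = 12460 ML/d; C = (11100·18.00 + 1360·255.0)/12460 = 43.87 mg/L.
Outfall 2: combined Q = 14410 ML/d; C = (12460·43.87 + 1950·1850)/14410 = 288.3 mg/L.
Outfall 3: combined Q = 14770 ML/d; C = (14410·288.3 + 357.0·520.0)/14770 = 293.9 mg/L.

294 mg/L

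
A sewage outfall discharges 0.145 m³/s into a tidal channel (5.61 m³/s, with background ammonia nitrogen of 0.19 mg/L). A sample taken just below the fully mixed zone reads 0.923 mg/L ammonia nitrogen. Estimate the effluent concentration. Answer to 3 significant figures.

29.3 mg/L

Mass balance: 5.610·0.1900 + 0.1450·Cₑ = 5.755·0.9230
→ Cₑ = (5.755·0.9230 − 5.610·0.1900) / 0.1450 = 29.28 mg/L.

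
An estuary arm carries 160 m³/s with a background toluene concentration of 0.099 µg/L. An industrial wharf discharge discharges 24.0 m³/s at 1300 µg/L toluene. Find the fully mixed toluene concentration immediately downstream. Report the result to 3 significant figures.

170 µg/L

Mixed concentration C = ΣQC/ΣQ = (160.0·0.09900 + 24.00·1300) / 184.0 = 31220/184.0 = 169.7 µg/L.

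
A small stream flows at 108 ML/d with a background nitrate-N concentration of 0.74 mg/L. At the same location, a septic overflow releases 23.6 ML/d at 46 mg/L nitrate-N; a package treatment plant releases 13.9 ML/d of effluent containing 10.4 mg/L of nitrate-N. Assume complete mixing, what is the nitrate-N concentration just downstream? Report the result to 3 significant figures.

9.00 mg/L

Mass balance: C = (108.0·0.7400 + 23.60·46.00 + 13.90·10.40) / 145.5 = 1310/145.5 = 9.004 mg/L.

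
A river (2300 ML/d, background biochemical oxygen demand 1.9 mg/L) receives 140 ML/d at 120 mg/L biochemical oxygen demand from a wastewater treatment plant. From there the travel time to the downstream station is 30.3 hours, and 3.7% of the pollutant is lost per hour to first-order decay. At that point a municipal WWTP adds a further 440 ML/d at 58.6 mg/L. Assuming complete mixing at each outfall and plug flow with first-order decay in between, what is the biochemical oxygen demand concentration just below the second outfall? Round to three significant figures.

Conservation of mass: C = (2300·1.900 + 140.0·120.0) / 2440 = 21170/2440 = 8.676 mg/L; combined flow 2440 ML/d.
3.7%/h lost → k = −ln(1 − 0.037) = 0.03770 h⁻¹.
Applying C = C₀e^(−kt): 8.676 × 0.3191 = 2.768 mg/L.
At the second outfall, C = (2440·2.768 + 440.0·58.60) / (2440 + 440.0) = 11.30 mg/L.

11.3 mg/L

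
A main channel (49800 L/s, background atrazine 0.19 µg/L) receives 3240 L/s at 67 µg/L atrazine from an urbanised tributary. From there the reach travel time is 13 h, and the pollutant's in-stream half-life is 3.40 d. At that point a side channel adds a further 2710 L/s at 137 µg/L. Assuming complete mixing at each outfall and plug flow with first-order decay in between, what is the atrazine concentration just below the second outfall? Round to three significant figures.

10.3 µg/L

Mass balance: C = (49800·0.1900 + 3240·67.00) / 53040 = 226500/53040 = 4.271 µg/L; combined flow 53040 L/s.
Half-life 3.40 d → k = ln 2 / 3.40 = 0.2039 d⁻¹.
First-order decay: C = 4.271·exp(−k·t) = 4.271·0.8955 = 3.825 µg/L.
Second outfall: C = (53040·3.825 + 2710·137.0)/55750 = 10.30 µg/L.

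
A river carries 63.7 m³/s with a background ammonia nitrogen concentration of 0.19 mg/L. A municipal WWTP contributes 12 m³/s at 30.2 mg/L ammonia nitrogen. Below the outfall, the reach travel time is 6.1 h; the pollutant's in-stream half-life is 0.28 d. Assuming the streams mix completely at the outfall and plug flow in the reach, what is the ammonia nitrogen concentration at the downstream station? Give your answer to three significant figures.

Flow-weighted average: C = (63.70·0.1900 + 12.00·30.20) / 75.70 = 374.5/75.70 = 4.947 mg/L.
Half-life 0.28 d → k = ln 2 / 0.28 = 2.476 d⁻¹.
Decay over the reach: 4.947·exp(−kt) = 4.947·0.5330 = 2.637 mg/L.

2.64 mg/L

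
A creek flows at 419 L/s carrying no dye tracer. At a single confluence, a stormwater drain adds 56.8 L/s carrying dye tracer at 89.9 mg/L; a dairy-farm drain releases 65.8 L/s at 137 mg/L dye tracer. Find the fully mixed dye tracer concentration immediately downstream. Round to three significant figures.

Flow-weighted average: C = (419.0·0 + 56.80·89.90 + 65.80·137.0) / 541.6 = 14120/541.6 = 26.07 mg/L.

26.1 mg/L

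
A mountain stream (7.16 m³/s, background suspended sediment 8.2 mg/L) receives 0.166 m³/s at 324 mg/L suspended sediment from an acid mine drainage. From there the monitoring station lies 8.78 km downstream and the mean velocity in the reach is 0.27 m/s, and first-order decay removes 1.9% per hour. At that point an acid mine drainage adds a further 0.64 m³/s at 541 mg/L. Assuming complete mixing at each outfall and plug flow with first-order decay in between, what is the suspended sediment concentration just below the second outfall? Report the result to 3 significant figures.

55.3 mg/L

Mass balance: C = (7.160·8.200 + 0.1660·324.0) / 7.326 = 112.5/7.326 = 15.36 mg/L; combined flow 7.326 m³/s.
Travel time t = 8.78·1000 / 0.27 = 32520 s = 9.033 h.
1.9%/h lost → k = −ln(1 − 0.019) = 0.01918 h⁻¹.
First-order decay: C = 15.36·exp(−k·t) = 15.36·0.8409 = 12.91 mg/L.
At the second outfall, C = (7.326·12.91 + 0.6400·541.0) / (7.326 + 0.6400) = 55.34 mg/L.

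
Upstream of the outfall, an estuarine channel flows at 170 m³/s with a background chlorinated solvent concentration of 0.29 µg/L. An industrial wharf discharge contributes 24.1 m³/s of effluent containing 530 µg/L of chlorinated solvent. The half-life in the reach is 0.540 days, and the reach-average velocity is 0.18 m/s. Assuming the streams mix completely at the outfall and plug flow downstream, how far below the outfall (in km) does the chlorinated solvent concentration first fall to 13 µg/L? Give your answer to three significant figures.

Conservation of mass: C = (170.0·0.2900 + 24.10·530.0) / 194.1 = 12820/194.1 = 66.06 µg/L.
Half-life 0.540 d → k = ln 2 / 0.540 = 1.284 d⁻¹.
Set 66.06·exp(−k·t) = 13 → t = ln(66.06/13)/k = 109400 s = 30.39 h.
Distance = v·t = 0.18·109400 = 19700 m = 19.70 km.

19.7 km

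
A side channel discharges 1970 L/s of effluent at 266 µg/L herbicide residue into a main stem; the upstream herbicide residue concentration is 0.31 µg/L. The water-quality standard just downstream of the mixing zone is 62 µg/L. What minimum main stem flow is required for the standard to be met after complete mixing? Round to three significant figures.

6510 L/s

Set C_mix = 62: (Q·0.3100 + 1970·266.0) / (Q + 1970) = 62
→ Q = 1970·(266.0 − 62)/(62 − 0.3100) = 6515 L/s.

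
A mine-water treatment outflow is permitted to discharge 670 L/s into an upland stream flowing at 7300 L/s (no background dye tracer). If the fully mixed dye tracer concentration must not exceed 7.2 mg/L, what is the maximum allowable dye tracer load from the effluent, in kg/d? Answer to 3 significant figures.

4960 kg/d

Mass balance at the limit: 7300·0 + 670.0·Cₑ = 7970·7.2 → Cₑ = 85.65 mg/L.
670.0 L/s = 0.6700 m³/s. Load = 0.6700 m³/s × 85.65 g/m³ × 86 400 s/d = 4958 kg/d.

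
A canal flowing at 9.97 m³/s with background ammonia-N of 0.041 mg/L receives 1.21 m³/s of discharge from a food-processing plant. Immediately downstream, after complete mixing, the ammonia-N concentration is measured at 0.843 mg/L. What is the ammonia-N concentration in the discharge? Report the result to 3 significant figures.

7.45 mg/L

Mass balance: 9.970·0.04100 + 1.210·Cₑ = 11.18·0.8430
→ Cₑ = (11.18·0.8430 − 9.970·0.04100) / 1.210 = 7.451 mg/L.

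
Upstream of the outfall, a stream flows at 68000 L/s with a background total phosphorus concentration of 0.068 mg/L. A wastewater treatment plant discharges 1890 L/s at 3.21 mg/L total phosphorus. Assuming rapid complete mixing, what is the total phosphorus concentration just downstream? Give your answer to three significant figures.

0.153 mg/L

After mixing, C = (68000·0.06800 + 1890·3.210) / 69890 = 10690/69890 = 0.1530 mg/L.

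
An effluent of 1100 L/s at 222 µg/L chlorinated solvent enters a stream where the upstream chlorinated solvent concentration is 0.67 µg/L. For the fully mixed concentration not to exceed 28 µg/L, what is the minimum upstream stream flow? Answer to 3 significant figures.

7810 L/s

Set C_mix = 28: (Q·0.6700 + 1100·222.0) / (Q + 1100) = 28
→ Q = 1100·(222.0 − 28)/(28 − 0.6700) = 7808 L/s.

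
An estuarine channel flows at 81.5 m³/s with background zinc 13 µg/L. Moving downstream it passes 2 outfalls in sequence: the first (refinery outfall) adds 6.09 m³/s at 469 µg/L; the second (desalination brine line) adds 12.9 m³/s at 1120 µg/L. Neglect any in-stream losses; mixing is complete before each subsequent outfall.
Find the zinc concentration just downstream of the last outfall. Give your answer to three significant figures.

Outfall 1: combined Q = 87.59 m³/s; C = (81.50·13.00 + 6.090·469.0)/87.59 = 44.70 µg/L.
Outfall 2: combined Q = 100.5 m³/s; C = (87.59·44.70 + 12.90·1120)/100.5 = 182.7 µg/L.

183 µg/L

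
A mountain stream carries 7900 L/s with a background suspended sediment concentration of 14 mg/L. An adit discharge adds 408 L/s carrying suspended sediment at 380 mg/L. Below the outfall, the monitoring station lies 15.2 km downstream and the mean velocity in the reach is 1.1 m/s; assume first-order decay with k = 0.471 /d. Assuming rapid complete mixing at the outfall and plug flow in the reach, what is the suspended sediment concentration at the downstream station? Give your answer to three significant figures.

Flow-weighted average: C = (7900·14.00 + 408.0·380.0) / 8308 = 265600/8308 = 31.97 mg/L.
Travel time t = 15.2·1000 / 1.1 = 13820 s = 3.838 h.
Decay over the reach: 31.97·exp(−kt) = 31.97·0.9274 = 29.65 mg/L.

29.7 mg/L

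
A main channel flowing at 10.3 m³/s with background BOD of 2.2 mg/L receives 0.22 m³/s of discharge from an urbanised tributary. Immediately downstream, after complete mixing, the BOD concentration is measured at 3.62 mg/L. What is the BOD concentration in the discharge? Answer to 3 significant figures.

Mass balance: 10.30·2.200 + 0.2200·Cₑ = 10.52·3.620
→ Cₑ = (10.52·3.620 − 10.30·2.200) / 0.2200 = 70.10 mg/L.

70.1 mg/L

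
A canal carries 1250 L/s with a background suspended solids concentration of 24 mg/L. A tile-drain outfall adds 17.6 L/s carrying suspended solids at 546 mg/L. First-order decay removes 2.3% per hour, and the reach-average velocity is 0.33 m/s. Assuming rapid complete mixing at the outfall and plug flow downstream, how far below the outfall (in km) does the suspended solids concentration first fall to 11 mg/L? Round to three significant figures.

53.3 km

Conservation of mass: C = (1250·24.00 + 17.60·546.0) / 1268 = 39610/1268 = 31.25 mg/L.
2.3%/h lost → k = −ln(1 − 0.023) = 0.02327 h⁻¹.
Set 31.25·exp(−k·t) = 11 → t = ln(31.25/11)/k = 161500 s = 44.87 h.
Distance = v·t = 0.33·161500 = 53300 m = 53.30 km.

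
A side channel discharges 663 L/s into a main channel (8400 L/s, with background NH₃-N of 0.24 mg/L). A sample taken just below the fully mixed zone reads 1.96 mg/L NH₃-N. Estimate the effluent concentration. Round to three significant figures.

23.8 mg/L

Mass balance: 8400·0.2400 + 663.0·Cₑ = 9063·1.960
→ Cₑ = (9063·1.960 − 8400·0.2400) / 663.0 = 23.75 mg/L.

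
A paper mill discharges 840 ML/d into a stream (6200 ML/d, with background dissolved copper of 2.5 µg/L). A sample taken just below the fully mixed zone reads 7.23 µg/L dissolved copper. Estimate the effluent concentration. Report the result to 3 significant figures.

42.1 µg/L

Mass balance: 6200·2.500 + 840.0·Cₑ = 7040·7.230
→ Cₑ = (7040·7.230 − 6200·2.500) / 840.0 = 42.14 µg/L.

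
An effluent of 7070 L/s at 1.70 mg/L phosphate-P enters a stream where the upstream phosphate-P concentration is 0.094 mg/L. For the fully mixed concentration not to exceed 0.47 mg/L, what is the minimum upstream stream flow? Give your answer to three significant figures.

23100 L/s

Set C_mix = 0.47: (Q·0.09400 + 7070·1.700) / (Q + 7070) = 0.47
→ Q = 7070·(1.700 − 0.47)/(0.47 − 0.09400) = 23130 L/s.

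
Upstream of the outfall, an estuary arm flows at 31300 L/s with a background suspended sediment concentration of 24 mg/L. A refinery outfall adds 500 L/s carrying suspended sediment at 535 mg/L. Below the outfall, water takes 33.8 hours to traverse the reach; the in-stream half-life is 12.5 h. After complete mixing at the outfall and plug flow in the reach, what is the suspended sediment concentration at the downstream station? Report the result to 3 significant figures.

Mixed concentration C = ΣQC/ΣQ = (31300·24.00 + 500.0·535.0) / 31800 = 1019000/31800 = 32.03 mg/L.
Half-life 12.5 h → k = ln 2 / 12.5 = 0.05545 h⁻¹ = 1.331 d⁻¹.
Applying C = C₀e^(−kt): 32.03 × 0.1535 = 4.916 mg/L.

4.92 mg/L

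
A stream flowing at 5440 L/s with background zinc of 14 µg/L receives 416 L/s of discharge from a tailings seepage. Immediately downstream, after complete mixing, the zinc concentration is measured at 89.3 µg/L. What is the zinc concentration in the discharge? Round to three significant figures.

Mass balance: 5440·14.00 + 416.0·Cₑ = 5856·89.30
→ Cₑ = (5856·89.30 − 5440·14.00) / 416.0 = 1074 µg/L.

1070 µg/L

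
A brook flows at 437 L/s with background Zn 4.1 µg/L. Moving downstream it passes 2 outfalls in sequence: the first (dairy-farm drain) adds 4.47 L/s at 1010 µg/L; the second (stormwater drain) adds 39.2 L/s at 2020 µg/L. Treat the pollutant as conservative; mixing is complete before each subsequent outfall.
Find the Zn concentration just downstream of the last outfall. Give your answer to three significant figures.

178 µg/L

After outfall 1: Q = 437.0 + 4.470 = 441.5 L/s; C = (437.0·4.100 + 4.470·1010)/441.5 = 14.29 µg/L.
After outfall 2: Q = 441.5 + 39.20 = 480.7 L/s; C = (441.5·14.29 + 39.20·2020)/480.7 = 177.9 µg/L.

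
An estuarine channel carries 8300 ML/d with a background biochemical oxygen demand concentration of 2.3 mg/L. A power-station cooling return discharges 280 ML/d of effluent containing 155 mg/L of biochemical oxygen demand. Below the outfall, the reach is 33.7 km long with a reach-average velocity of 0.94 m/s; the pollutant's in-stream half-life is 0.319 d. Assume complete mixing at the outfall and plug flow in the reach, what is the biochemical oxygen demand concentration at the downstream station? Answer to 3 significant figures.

2.96 mg/L

Conservation of mass: C = (8300·2.300 + 280.0·155.0) / 8580 = 62490/8580 = 7.283 mg/L.
Travel time t = 33.7·1000 / 0.94 = 35850 s = 9.959 h.
Half-life 0.319 d → k = ln 2 / 0.319 = 2.173 d⁻¹.
Decay over the reach: 7.283·exp(−kt) = 7.283·0.4059 = 2.956 mg/L.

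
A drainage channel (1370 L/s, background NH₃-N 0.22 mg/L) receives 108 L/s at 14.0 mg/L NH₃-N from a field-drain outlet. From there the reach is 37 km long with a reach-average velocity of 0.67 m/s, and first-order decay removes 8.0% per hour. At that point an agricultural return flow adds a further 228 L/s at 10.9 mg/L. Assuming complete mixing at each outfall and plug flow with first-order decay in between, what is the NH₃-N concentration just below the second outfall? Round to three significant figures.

1.75 mg/L

Mixed concentration C = ΣQC/ΣQ = (1370·0.2200 + 108.0·14.00) / 1478 = 1813/1478 = 1.227 mg/L; combined flow 1478 L/s.
Travel time t = 37·1000 / 0.67 = 55220 s = 15.34 h.
8.0%/h lost → k = −ln(1 − 0.08) = 0.08338 h⁻¹.
After decay, C = 1.227 × e^(−kt) = 1.227 × 0.2783 = 0.3414 mg/L.
At the second outfall, C = (1478·0.3414 + 228.0·10.90) / (1478 + 228.0) = 1.753 mg/L.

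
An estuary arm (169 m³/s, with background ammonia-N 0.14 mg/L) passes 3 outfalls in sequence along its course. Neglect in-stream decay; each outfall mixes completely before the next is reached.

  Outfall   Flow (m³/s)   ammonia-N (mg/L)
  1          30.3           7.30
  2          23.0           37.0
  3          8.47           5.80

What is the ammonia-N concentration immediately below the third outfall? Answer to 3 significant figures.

4.96 mg/L

Below outfall 1: Q → 199.3 m³/s, C = (169.0·0.1400 + 30.30·7.300)/199.3 = 1.229 mg/L.
Below outfall 2: Q → 222.3 m³/s, C = (199.3·1.229 + 23.00·37.00)/222.3 = 4.930 mg/L.
Below outfall 3: Q → 230.8 m³/s, C = (222.3·4.930 + 8.470·5.800)/230.8 = 4.962 mg/L.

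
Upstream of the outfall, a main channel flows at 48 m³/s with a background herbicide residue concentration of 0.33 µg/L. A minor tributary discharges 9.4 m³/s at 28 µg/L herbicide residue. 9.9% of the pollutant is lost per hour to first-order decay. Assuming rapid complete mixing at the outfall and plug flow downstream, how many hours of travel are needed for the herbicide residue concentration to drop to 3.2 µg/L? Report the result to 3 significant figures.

4.01 h

Conservation of mass: C = (48.00·0.3300 + 9.400·28.00) / 57.40 = 279.0/57.40 = 4.861 µg/L.
9.9%/h lost → k = −ln(1 − 0.099) = 0.1043 h⁻¹.
4.861·exp(−k·t) = 3.2 → t = ln(4.861/3.2)/k = 14440 s = 4.011 h.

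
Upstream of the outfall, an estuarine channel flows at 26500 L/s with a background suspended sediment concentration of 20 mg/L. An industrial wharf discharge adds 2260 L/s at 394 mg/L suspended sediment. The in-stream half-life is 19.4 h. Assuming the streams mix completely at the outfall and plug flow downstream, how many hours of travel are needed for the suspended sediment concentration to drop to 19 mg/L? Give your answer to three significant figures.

26.7 h

Flow-weighted average: C = (26500·20.00 + 2260·394.0) / 28760 = 1420000/28760 = 49.39 mg/L.
Half-life 19.4 h → k = ln 2 / 19.4 = 0.03573 h⁻¹ = 0.8575 d⁻¹.
49.39·exp(−k·t) = 19 → t = ln(49.39/19)/k = 96250 s = 26.74 h.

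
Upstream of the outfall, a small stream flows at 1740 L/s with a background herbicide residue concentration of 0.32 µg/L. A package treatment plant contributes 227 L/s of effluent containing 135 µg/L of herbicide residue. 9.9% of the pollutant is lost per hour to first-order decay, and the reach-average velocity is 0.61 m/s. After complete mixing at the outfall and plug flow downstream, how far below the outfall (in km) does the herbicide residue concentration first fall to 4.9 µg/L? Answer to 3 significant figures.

Flow-weighted average: C = (1740·0.3200 + 227.0·135.0) / 1967 = 31200/1967 = 15.86 µg/L.
9.9%/h lost → k = −ln(1 − 0.099) = 0.1043 h⁻¹.
Set 15.86·exp(−k·t) = 4.9 → t = ln(15.86/4.9)/k = 40570 s = 11.27 h.
Distance = v·t = 0.61·40570 = 24750 m = 24.75 km.

24.7 km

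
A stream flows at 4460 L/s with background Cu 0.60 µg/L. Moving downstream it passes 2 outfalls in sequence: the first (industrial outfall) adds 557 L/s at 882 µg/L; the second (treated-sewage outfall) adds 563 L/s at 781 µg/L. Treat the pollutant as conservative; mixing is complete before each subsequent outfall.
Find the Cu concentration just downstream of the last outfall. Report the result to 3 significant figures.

After outfall 1: Q = 4460 + 557.0 = 5017 L/s; C = (4460·0.6000 + 557.0·882.0)/5017 = 98.46 µg/L.
After outfall 2: Q = 5017 + 563.0 = 5580 L/s; C = (5017·98.46 + 563.0·781.0)/5580 = 167.3 µg/L.

167 µg/L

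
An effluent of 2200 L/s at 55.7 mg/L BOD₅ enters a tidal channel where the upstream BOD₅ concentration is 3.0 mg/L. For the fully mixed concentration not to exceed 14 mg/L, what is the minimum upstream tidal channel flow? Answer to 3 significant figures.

8340 L/s

Set C_mix = 14: (Q·3.000 + 2200·55.70) / (Q + 2200) = 14
→ Q = 2200·(55.70 − 14)/(14 − 3.000) = 8340 L/s.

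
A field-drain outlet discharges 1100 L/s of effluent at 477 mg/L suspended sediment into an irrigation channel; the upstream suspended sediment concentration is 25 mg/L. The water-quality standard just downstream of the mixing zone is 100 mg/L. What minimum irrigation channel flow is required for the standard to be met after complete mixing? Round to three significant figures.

5530 L/s

Set C_mix = 100: (Q·25.00 + 1100·477.0) / (Q + 1100) = 100
→ Q = 1100·(477.0 − 100)/(100 − 25.00) = 5529 L/s.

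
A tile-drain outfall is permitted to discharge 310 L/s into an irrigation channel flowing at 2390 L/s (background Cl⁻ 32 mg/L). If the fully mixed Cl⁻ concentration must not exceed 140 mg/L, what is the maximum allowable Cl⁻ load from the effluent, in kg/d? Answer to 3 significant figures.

Mass balance at the limit: 2390·32.00 + 310.0·Cₑ = 2700·140 → Cₑ = 972.6 mg/L.
310.0 L/s = 0.3100 m³/s. Load = 0.3100 m³/s × 972.6 g/m³ × 86 400 s/d = 26050 kg/d.

26100 kg/d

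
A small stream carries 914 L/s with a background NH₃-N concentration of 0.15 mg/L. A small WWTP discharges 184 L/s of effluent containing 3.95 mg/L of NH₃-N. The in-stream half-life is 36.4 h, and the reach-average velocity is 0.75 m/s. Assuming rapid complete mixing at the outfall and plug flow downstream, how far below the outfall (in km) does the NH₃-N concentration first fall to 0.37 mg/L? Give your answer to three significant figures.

Conservation of mass: C = (914.0·0.1500 + 184.0·3.950) / 1098 = 863.9/1098 = 0.7868 mg/L.
Half-life 36.4 h → k = ln 2 / 36.4 = 0.01904 h⁻¹ = 0.4570 d⁻¹.
Set 0.7868·exp(−k·t) = 0.37 → t = ln(0.7868/0.37)/k = 142600 s = 39.62 h.
Distance = v·t = 0.75·142600 = 107000 m = 107.0 km.

107 km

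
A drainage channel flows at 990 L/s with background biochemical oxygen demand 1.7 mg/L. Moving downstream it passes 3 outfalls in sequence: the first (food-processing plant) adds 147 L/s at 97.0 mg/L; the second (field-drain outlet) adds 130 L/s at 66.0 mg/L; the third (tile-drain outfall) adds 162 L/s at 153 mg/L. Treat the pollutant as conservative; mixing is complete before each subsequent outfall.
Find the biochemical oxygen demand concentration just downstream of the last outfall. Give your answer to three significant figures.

Below outfall 1: Q → 1137 L/s, C = (990.0·1.700 + 147.0·97.00)/1137 = 14.02 mg/L.
Below outfall 2: Q → 1267 L/s, C = (1137·14.02 + 130.0·66.00)/1267 = 19.35 mg/L.
Below outfall 3: Q → 1429 L/s, C = (1267·19.35 + 162.0·153.0)/1429 = 34.51 mg/L.

34.5 mg/L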